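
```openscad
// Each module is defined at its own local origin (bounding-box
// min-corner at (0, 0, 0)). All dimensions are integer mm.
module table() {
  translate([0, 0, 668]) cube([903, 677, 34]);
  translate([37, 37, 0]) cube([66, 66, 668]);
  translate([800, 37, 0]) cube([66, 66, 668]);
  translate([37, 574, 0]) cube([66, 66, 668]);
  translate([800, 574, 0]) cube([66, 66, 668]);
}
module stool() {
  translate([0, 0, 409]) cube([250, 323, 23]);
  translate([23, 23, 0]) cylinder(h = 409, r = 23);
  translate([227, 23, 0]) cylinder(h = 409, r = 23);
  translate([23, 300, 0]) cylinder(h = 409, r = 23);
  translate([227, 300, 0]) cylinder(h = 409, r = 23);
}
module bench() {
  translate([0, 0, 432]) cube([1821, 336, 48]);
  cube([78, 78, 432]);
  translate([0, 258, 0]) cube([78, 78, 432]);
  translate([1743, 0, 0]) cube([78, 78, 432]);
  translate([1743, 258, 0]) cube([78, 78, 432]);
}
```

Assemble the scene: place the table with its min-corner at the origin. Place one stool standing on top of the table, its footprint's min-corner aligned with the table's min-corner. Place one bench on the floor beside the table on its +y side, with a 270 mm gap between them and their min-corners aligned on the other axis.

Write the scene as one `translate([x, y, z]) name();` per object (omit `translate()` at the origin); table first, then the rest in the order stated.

table();
translate([0, 0, 702]) stool();
translate([0, 947, 0]) bench();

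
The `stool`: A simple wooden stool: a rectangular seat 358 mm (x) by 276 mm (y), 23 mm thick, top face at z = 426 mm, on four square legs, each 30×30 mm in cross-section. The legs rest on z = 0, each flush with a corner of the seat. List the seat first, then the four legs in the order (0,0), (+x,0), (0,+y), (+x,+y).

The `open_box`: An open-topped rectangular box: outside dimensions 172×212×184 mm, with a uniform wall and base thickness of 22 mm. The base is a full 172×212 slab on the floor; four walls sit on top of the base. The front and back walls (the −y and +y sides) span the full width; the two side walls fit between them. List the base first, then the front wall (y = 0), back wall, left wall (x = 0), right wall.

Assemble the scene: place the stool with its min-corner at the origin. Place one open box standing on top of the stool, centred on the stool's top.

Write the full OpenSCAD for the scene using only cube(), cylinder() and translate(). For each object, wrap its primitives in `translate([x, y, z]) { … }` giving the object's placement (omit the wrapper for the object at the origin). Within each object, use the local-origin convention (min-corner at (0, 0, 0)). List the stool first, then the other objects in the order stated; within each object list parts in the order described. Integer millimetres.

translate([0, 0, 403]) cube([358, 276, 23]);
cube([30, 30, 403]);
translate([328, 0, 0]) cube([30, 30, 403]);
translate([0, 246, 0]) cube([30, 30, 403]);
translate([328, 246, 0]) cube([30, 30, 403]);
translate([93, 32, 426]) {
  cube([172, 212, 22]);
  translate([0, 0, 22]) cube([172, 22, 162]);
  translate([0, 190, 22]) cube([172, 22, 162]);
  translate([0, 22, 22]) cube([22, 168, 162]);
  translate([150, 22, 22]) cube([22, 168, 162]);
}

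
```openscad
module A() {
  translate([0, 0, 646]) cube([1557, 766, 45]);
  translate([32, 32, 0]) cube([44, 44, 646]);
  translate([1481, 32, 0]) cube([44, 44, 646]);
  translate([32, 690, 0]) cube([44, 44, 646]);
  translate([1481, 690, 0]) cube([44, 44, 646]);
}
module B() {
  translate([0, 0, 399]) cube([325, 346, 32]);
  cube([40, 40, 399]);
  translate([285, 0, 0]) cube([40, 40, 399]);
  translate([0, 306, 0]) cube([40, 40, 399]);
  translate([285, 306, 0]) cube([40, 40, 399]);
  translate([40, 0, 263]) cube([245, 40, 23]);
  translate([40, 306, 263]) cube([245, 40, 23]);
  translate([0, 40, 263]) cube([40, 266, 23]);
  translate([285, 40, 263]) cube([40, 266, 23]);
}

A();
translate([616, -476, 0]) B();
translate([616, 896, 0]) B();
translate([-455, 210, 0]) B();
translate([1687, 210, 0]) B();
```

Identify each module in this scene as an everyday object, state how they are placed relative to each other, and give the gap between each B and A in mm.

A is a table. B is a stool. Four stools sit around the table at the −y, +y, −x, +x sides. The gap between each stool and the table is 130 mm.

Each stool's nearest face is 130 mm from the table's bounding box.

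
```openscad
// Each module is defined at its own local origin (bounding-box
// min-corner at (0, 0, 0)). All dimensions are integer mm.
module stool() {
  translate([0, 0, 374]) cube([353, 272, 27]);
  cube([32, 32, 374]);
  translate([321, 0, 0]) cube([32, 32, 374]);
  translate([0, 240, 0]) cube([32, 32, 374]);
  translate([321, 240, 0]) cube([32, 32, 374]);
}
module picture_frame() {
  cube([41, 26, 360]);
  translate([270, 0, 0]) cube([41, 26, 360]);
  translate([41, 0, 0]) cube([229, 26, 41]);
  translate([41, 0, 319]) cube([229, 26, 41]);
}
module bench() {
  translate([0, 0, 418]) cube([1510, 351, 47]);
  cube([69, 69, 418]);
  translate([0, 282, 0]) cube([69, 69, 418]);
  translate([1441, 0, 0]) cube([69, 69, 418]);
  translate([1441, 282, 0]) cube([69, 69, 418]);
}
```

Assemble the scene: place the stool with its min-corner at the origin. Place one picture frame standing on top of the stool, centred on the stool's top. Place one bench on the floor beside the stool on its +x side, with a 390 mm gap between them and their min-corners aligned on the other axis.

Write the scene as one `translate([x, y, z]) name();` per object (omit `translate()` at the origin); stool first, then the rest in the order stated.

stool();
translate([21, 123, 401]) picture_frame();
translate([743, 0, 0]) bench();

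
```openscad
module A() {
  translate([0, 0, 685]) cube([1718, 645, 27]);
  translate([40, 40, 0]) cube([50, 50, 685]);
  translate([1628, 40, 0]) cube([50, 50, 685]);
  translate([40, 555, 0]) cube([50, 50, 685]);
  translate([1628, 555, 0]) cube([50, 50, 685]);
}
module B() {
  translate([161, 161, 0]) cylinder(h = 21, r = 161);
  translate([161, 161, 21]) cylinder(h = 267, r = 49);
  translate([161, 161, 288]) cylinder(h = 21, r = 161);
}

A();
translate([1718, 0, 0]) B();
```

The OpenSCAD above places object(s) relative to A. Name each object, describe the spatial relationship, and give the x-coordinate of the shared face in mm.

A is a table. B is a spool. The spool is against the table's +x side, with their −y faces flush. The x-coordinate of the shared face is 1718 mm.

The table's +x face and the spool's −x face are both at x = 1718 mm.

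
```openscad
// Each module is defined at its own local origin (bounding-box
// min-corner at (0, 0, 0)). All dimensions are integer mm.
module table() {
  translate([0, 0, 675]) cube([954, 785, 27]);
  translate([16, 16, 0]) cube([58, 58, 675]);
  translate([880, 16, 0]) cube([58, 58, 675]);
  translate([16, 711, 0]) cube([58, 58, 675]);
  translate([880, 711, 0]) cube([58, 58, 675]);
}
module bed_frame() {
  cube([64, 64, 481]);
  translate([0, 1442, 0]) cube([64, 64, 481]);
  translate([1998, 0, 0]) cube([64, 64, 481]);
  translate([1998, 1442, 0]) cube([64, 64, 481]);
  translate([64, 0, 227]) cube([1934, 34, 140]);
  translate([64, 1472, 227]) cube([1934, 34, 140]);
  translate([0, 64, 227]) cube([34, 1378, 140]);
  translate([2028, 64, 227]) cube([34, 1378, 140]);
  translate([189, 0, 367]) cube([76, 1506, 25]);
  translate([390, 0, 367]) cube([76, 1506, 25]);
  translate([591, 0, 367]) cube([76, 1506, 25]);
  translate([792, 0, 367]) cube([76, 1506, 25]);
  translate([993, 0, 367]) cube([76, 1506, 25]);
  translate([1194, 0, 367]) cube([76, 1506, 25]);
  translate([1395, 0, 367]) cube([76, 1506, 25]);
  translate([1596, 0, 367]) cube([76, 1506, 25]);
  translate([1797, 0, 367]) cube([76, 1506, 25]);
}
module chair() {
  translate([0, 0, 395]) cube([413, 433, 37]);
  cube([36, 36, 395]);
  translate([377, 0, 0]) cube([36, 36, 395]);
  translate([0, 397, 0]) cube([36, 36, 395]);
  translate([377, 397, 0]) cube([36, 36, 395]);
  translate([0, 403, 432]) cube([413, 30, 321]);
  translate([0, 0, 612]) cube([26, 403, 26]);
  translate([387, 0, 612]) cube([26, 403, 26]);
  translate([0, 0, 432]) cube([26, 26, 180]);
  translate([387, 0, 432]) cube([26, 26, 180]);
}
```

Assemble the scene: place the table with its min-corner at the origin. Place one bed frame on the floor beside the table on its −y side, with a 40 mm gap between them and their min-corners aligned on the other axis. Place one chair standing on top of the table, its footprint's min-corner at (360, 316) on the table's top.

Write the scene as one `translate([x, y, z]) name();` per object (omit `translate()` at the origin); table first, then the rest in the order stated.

table();
translate([0, -1546, 0]) bed_frame();
translate([360, 316, 702]) chair();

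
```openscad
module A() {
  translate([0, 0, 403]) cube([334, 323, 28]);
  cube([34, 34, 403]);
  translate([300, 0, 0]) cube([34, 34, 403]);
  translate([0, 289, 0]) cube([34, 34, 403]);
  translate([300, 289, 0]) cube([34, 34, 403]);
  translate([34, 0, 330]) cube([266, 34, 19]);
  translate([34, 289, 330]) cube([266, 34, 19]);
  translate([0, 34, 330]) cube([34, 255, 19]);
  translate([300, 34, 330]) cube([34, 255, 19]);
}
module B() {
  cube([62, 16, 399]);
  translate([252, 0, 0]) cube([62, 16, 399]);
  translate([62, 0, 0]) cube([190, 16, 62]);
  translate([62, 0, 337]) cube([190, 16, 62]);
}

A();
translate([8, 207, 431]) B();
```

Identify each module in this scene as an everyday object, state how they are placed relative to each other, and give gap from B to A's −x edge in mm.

The picture frame's min-x is at 8; the stool's min-x is 0; gap = 8 mm.

A is a stool. B is a picture frame. The picture frame is on top of the stool. The gap from the picture frame to the stool's −x edge is 8 mm.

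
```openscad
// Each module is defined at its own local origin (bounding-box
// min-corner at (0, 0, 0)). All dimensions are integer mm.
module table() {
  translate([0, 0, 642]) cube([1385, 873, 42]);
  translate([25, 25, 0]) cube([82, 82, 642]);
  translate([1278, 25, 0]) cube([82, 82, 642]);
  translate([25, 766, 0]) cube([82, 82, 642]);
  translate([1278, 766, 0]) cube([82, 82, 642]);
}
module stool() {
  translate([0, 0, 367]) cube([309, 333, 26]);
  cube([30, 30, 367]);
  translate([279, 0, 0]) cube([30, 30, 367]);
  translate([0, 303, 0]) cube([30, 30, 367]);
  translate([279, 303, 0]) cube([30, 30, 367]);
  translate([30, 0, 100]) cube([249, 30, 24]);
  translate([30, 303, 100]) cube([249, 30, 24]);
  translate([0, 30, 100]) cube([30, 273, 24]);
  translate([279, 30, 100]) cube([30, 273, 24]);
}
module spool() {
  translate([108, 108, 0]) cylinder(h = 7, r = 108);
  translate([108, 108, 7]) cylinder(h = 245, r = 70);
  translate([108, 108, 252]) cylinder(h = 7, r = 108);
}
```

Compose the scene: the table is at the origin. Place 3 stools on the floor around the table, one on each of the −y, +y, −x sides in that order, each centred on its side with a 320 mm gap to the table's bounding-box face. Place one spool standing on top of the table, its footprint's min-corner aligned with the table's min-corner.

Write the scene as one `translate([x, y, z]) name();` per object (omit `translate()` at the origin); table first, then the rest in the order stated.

table();
translate([538, -653, 0]) stool();
translate([538, 1193, 0]) stool();
translate([-629, 270, 0]) stool();
translate([0, 0, 684]) spool();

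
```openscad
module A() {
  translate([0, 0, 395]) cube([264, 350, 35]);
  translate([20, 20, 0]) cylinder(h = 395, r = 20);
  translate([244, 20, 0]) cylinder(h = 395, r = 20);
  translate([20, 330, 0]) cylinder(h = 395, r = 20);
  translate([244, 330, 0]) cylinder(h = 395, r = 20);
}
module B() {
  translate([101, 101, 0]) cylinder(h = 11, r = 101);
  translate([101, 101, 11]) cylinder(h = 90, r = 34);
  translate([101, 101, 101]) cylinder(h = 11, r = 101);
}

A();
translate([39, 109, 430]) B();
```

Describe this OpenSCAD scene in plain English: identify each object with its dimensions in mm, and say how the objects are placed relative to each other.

A is a four-legged stool. The seat is a 264×350×35 mm slab whose top surface is at z = 430 mm; four round legs, each 40 mm in diameter, run from the floor (z = 0) to the underside of the seat, each leg's axis is inset half a diameter from the nearest pair of seat edges (so the leg's bounding box is flush with the corner).

B is a spool: two coaxial disc flanges of radius 101 mm and thickness 11 mm, joined by a core cylinder of radius 34 mm and height 90 mm. The lower flange rests on z = 0 and the three cylinders share a vertical axis.

The spool is on top of the stool.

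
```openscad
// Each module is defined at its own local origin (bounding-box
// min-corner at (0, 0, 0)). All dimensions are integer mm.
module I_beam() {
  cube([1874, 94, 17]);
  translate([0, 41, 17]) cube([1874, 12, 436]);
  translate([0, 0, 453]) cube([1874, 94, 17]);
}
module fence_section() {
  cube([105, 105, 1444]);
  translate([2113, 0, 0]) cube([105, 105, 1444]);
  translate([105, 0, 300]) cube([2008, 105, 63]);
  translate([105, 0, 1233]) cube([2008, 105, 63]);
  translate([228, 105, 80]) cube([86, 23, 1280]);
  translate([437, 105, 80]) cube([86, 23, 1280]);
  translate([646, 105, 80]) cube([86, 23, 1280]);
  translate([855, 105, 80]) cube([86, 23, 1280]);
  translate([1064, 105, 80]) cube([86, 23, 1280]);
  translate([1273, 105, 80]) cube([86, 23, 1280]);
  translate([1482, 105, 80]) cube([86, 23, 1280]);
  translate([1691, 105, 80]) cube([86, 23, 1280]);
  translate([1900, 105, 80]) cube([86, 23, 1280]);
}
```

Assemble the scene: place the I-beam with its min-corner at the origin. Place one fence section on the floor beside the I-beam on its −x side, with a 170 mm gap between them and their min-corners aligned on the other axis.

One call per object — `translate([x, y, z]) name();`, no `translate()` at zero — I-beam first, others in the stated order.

I_beam();
translate([-2388, 0, 0]) fence_section();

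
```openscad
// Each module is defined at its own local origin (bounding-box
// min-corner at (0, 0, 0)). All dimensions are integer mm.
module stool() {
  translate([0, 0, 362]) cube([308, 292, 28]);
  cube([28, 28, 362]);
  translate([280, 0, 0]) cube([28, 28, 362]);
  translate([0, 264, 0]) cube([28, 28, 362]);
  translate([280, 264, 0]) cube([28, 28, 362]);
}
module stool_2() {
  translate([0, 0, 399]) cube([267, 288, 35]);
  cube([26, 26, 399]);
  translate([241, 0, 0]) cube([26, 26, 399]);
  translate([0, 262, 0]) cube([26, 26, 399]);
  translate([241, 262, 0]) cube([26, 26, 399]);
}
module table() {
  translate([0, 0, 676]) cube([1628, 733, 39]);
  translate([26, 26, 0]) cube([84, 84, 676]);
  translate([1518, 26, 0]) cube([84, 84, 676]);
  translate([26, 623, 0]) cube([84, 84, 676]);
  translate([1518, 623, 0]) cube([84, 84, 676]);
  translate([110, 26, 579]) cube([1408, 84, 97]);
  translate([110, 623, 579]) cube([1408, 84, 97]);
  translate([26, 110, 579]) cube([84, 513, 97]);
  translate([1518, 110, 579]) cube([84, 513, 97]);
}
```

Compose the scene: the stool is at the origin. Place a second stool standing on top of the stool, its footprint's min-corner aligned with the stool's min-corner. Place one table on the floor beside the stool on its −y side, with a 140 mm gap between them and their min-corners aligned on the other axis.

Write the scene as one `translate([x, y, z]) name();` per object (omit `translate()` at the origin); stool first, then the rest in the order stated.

stool();
translate([0, 0, 390]) stool_2();
translate([0, -873, 0]) table();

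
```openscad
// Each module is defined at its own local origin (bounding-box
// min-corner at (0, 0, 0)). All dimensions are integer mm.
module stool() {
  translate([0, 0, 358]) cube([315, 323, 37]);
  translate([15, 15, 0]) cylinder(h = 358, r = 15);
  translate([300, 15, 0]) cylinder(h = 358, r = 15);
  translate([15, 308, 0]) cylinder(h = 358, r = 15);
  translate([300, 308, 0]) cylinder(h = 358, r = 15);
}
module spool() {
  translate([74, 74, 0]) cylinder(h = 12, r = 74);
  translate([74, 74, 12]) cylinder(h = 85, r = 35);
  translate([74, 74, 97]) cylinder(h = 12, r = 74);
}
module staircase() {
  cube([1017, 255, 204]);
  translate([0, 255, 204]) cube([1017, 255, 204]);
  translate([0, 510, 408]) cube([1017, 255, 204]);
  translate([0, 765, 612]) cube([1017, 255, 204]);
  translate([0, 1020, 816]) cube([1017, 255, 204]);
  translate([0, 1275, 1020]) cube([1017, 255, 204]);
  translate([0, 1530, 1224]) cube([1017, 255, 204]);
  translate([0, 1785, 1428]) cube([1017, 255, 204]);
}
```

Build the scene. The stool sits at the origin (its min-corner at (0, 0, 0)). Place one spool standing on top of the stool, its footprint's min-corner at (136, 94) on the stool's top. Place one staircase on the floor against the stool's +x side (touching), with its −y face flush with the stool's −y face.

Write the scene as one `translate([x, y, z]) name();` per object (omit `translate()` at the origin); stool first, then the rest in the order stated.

stool();
translate([136, 94, 395]) spool();
translate([315, 0, 0]) staircase();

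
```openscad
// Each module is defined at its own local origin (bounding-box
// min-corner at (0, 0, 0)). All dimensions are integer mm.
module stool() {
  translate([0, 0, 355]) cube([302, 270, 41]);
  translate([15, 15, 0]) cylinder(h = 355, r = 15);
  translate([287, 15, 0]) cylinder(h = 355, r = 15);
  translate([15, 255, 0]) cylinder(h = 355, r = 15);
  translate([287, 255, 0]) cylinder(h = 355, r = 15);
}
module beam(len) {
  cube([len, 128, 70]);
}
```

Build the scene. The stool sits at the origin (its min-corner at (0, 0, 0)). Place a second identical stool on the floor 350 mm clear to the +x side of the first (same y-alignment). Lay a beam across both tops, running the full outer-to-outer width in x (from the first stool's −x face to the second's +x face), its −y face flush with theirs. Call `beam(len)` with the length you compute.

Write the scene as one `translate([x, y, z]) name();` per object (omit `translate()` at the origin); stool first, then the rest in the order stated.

stool();
translate([652, 0, 0]) stool();
translate([0, 0, 396]) beam(954);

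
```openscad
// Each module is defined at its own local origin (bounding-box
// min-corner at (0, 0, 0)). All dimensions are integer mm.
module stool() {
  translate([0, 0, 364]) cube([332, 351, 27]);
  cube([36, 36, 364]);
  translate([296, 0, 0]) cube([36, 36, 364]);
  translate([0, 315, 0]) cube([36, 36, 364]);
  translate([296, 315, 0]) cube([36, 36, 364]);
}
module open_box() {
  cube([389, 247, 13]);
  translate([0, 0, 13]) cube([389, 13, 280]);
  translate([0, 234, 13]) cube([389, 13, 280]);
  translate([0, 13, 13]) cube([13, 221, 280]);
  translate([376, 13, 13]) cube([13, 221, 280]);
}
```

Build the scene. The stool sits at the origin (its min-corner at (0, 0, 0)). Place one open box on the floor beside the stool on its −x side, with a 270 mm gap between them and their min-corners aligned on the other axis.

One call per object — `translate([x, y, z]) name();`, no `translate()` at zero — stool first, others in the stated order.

stool();
translate([-659, 0, 0]) open_box();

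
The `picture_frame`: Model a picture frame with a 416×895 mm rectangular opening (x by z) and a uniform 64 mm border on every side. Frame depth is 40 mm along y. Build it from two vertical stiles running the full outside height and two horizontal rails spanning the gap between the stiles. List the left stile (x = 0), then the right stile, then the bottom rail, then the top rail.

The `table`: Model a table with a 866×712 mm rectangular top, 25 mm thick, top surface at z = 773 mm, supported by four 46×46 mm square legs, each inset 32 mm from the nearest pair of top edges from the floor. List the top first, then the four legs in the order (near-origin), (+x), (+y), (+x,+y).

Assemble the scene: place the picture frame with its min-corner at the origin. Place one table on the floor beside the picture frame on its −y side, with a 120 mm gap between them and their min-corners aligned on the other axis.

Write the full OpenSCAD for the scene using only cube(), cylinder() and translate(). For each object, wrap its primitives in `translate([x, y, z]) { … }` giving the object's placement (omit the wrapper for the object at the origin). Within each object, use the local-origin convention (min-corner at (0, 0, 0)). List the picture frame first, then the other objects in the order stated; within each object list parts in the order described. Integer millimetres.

cube([64, 40, 1023]);
translate([480, 0, 0]) cube([64, 40, 1023]);
translate([64, 0, 0]) cube([416, 40, 64]);
translate([64, 0, 959]) cube([416, 40, 64]);
translate([0, -832, 0]) {
  translate([0, 0, 748]) cube([866, 712, 25]);
  translate([32, 32, 0]) cube([46, 46, 748]);
  translate([788, 32, 0]) cube([46, 46, 748]);
  translate([32, 634, 0]) cube([46, 46, 748]);
  translate([788, 634, 0]) cube([46, 46, 748]);
}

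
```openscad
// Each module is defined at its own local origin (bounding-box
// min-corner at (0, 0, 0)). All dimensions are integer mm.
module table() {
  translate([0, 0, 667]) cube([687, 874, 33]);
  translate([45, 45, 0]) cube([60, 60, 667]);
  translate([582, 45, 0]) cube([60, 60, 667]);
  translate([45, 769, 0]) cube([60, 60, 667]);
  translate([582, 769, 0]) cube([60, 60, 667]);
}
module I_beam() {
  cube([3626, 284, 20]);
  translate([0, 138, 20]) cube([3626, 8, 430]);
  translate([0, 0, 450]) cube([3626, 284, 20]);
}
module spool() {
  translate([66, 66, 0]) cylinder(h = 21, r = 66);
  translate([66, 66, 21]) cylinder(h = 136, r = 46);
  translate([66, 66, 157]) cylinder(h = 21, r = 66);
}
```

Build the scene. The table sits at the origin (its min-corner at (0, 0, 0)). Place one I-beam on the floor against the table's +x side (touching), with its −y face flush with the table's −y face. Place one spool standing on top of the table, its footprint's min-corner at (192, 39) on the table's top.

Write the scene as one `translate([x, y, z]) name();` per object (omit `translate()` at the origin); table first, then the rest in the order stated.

table();
translate([687, 0, 0]) I_beam();
translate([192, 39, 700]) spool();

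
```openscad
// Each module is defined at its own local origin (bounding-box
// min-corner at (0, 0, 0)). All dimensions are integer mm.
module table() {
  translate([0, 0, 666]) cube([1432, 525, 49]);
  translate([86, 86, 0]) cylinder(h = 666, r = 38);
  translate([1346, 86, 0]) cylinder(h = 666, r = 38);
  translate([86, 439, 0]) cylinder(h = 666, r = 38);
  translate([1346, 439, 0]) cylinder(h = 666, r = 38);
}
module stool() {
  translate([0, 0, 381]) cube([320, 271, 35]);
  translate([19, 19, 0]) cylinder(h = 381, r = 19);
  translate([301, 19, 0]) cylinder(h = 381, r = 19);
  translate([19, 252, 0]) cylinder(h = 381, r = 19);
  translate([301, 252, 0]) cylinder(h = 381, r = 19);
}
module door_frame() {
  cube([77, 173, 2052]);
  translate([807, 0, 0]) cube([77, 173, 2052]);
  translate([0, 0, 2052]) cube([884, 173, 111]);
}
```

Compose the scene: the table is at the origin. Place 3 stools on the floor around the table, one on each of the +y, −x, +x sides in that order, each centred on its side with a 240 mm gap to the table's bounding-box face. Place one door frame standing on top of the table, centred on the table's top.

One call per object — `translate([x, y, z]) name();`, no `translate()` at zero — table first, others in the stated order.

table();
translate([556, 765, 0]) stool();
translate([-560, 127, 0]) stool();
translate([1672, 127, 0]) stool();
translate([274, 176, 715]) door_frame();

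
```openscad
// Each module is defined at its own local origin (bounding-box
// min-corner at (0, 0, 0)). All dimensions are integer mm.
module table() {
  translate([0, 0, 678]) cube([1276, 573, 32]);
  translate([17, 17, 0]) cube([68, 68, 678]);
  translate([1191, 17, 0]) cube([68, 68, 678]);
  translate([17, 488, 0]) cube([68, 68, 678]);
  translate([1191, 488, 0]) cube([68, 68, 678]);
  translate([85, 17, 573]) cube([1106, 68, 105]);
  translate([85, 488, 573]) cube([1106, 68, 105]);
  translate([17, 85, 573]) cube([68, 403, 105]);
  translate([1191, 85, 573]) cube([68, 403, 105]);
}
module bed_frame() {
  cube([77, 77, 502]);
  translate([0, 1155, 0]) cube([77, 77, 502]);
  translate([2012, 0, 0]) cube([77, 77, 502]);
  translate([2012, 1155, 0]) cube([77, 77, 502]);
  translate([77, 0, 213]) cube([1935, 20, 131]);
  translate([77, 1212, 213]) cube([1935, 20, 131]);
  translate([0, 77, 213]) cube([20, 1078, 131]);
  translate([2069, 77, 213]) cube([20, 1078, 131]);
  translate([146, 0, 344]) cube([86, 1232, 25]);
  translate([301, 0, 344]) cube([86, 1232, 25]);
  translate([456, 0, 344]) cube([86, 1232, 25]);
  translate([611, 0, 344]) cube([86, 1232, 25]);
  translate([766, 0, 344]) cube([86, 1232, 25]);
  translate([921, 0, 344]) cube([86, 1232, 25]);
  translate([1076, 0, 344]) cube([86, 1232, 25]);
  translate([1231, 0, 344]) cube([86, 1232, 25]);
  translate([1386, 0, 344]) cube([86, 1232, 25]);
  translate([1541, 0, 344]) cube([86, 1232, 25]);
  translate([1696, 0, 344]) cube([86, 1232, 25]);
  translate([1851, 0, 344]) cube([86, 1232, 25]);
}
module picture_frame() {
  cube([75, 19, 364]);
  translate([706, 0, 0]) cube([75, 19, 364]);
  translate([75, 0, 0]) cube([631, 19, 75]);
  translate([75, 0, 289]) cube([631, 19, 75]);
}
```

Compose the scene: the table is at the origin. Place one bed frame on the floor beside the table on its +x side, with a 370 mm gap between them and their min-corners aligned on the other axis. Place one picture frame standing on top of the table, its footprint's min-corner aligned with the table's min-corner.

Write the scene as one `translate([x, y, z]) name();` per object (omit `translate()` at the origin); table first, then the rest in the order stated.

table();
translate([1646, 0, 0]) bed_frame();
translate([0, 0, 710]) picture_frame();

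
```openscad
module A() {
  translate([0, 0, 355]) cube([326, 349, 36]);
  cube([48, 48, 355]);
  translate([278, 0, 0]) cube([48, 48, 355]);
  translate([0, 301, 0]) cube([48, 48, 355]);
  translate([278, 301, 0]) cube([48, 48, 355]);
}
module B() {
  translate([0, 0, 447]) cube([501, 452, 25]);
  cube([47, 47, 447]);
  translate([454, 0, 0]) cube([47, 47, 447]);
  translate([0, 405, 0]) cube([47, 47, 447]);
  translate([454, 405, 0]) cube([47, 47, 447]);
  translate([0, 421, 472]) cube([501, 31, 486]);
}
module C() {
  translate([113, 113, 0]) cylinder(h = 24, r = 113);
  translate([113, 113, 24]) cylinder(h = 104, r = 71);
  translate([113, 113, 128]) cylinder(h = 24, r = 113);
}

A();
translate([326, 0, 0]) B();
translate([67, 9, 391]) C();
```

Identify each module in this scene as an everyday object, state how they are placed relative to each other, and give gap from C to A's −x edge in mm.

A is a stool. B is a chair. C is a spool. The chair is against the stool's +x side, with their −y faces flush. The spool is on top of the stool. The gap from the spool to the stool's −x edge is 67 mm.

The spool's min-x is at 67; the stool's min-x is 0; gap = 67 mm.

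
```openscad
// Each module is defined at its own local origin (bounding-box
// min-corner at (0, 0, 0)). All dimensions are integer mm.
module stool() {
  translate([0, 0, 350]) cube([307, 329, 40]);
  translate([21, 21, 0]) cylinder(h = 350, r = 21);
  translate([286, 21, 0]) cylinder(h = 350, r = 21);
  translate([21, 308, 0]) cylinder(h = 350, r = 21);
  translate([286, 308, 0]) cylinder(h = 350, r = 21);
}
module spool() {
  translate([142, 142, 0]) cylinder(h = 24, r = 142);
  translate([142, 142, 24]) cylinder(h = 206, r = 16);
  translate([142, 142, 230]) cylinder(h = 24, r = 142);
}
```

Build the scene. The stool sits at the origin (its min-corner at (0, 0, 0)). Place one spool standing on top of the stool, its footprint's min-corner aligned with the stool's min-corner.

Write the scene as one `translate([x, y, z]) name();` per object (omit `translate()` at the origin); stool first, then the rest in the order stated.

stool();
translate([0, 0, 390]) spool();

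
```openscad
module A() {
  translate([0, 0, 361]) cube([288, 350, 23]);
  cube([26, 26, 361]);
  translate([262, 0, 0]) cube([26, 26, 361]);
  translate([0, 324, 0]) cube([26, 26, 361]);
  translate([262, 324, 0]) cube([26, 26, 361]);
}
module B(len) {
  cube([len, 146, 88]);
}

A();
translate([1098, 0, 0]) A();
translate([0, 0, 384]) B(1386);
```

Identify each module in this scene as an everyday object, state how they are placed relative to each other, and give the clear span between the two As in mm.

Second stool starts at x = 1098; first ends at x = 288; clear span = 1098 − 288 = 810 mm.

A is a stool. B is a beam. A beam spans the tops of two stools. The clear span between the two stools is 810 mm.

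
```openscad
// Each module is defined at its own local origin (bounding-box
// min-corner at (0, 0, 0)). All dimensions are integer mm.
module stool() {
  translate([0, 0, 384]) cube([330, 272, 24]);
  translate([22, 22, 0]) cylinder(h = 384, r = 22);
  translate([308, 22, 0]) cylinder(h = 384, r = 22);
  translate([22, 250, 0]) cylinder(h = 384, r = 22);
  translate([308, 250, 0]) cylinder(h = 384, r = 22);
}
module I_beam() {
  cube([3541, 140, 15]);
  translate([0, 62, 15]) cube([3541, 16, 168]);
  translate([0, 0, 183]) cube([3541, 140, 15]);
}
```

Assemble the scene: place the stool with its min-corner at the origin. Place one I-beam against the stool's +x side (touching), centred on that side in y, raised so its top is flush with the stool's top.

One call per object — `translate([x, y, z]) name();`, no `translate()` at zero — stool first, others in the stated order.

stool();
translate([330, 66, 210]) I_beam();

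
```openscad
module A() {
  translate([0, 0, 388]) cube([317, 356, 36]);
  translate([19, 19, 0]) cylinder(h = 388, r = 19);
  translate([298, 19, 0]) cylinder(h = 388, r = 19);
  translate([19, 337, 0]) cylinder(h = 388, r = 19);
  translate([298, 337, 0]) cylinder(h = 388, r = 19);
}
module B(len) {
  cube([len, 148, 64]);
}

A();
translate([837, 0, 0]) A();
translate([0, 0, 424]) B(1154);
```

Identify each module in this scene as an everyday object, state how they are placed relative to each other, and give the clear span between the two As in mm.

A is a stool. B is a beam. A beam spans the tops of two stools. The clear span between the two stools is 520 mm.

Second stool starts at x = 837; first ends at x = 317; clear span = 837 − 317 = 520 mm.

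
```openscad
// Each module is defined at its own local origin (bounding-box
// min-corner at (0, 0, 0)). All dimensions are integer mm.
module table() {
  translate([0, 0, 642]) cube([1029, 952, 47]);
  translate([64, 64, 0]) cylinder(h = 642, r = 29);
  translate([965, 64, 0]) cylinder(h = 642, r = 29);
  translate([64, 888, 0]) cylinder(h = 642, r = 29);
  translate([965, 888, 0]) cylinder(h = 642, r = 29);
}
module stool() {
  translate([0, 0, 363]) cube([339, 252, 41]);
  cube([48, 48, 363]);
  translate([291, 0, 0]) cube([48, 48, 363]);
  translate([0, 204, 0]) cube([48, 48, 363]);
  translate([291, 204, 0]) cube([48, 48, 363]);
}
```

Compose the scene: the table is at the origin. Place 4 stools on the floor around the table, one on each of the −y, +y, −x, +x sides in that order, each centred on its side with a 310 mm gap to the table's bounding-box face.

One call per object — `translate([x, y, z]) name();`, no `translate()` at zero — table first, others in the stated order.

table();
translate([345, -562, 0]) stool();
translate([345, 1262, 0]) stool();
translate([-649, 350, 0]) stool();
translate([1339, 350, 0]) stool();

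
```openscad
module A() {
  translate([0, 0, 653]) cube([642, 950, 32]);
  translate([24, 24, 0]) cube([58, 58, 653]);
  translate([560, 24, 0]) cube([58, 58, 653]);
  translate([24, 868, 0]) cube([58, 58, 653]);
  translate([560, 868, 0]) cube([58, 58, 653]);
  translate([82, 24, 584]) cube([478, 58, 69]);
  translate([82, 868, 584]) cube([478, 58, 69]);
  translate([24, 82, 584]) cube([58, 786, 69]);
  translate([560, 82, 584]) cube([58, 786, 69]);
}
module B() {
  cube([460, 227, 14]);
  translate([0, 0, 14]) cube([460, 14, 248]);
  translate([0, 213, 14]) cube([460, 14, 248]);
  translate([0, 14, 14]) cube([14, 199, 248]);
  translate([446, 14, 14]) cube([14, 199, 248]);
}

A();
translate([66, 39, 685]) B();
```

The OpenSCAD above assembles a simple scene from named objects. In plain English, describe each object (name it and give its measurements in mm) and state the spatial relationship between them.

A is a table: top 642 mm (x) × 950 mm (y), 32 mm thick, upper face at z = 685 mm, on four 58×58 mm square legs, each inset 24 mm from the nearest pair of top edges, running from z = 0 to the bottom of the top. Four apron rails, 58 mm thick and 69 mm tall, run between adjacent legs with their top edges flush with the underside of the top and their outer faces flush with the legs' outer faces.

B is an open storage box with external size 460×227×262 mm and wall thickness 14 mm (the base is also 14 mm thick). The base covers the whole footprint; the four walls stand on the base, with the y-facing walls full-width and the x-facing walls fitting between their inner faces.

The open box is on top of the table.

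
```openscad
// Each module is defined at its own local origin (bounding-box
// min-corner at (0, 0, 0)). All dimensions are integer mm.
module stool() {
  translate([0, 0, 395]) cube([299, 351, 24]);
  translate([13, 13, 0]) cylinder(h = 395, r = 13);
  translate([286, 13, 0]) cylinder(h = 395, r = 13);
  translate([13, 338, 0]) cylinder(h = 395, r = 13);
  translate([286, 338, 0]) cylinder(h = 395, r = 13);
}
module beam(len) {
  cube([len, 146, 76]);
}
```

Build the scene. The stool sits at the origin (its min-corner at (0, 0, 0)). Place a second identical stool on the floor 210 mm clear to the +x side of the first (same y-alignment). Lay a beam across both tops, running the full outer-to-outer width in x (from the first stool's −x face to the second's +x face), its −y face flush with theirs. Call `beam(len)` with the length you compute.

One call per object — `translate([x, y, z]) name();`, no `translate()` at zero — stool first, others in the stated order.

stool();
translate([509, 0, 0]) stool();
translate([0, 0, 419]) beam(808);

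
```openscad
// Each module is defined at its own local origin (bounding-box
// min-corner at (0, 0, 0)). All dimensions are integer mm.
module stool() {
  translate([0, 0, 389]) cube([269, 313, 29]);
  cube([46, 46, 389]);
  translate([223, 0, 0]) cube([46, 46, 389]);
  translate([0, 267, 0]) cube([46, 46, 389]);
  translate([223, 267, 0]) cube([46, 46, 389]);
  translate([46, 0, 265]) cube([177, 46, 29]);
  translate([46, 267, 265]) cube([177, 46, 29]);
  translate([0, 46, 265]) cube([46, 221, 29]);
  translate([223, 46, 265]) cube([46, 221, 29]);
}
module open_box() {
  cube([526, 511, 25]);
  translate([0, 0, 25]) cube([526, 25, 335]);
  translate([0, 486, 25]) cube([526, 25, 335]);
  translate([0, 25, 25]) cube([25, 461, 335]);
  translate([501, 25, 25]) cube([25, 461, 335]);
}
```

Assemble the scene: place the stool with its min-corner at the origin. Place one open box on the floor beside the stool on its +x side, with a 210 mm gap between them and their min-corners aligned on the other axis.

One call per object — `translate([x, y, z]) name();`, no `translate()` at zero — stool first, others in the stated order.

stool();
translate([479, 0, 0]) open_box();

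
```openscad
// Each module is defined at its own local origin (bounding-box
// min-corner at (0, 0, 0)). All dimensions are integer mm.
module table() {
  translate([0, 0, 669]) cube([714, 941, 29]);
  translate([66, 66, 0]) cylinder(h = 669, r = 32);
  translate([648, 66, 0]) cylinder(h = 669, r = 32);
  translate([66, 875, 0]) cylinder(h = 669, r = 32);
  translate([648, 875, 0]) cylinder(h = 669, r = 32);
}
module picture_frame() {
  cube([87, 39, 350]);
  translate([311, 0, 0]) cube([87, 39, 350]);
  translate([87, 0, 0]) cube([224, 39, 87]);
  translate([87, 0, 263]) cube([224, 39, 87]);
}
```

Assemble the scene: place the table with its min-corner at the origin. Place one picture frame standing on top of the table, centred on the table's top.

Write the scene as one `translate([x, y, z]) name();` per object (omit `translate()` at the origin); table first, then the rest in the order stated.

table();
translate([158, 451, 698]) picture_frame();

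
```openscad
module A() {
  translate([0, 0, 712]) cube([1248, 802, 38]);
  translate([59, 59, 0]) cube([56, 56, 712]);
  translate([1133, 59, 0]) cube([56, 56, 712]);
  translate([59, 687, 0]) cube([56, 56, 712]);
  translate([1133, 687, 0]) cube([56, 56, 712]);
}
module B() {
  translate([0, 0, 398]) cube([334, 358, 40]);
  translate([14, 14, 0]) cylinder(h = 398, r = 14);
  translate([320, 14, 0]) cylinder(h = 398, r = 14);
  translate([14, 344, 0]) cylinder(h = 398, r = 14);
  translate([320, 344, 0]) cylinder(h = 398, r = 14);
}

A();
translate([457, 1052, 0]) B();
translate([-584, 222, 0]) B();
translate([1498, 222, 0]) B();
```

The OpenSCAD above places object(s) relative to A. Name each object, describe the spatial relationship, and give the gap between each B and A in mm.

Each stool's nearest face is 250 mm from the table's bounding box.

A is a table. B is a stool. Three stools sit around the table at the +y, −x, +x sides. The gap between each stool and the table is 250 mm.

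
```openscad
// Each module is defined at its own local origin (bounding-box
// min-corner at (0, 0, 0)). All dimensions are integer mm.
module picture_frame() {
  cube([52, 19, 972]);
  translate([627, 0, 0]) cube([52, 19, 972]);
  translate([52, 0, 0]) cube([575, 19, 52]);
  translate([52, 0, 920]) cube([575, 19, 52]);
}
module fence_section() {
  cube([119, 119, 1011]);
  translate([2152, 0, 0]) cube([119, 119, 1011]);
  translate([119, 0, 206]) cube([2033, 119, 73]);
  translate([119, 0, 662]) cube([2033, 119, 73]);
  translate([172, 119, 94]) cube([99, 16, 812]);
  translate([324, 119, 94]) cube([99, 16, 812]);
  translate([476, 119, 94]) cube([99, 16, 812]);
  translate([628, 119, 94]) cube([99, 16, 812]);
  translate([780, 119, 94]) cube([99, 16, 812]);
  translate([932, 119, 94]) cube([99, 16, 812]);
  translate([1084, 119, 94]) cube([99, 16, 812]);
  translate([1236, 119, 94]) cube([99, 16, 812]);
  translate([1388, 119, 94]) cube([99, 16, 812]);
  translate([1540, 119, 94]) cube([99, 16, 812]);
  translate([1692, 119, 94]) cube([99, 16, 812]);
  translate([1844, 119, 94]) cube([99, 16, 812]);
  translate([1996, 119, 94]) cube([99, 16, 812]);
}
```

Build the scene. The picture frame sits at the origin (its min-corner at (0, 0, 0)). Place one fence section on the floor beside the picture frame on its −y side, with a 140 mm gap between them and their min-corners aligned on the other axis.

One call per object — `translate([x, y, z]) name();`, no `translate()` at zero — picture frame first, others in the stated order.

picture_frame();
translate([0, -275, 0]) fence_section();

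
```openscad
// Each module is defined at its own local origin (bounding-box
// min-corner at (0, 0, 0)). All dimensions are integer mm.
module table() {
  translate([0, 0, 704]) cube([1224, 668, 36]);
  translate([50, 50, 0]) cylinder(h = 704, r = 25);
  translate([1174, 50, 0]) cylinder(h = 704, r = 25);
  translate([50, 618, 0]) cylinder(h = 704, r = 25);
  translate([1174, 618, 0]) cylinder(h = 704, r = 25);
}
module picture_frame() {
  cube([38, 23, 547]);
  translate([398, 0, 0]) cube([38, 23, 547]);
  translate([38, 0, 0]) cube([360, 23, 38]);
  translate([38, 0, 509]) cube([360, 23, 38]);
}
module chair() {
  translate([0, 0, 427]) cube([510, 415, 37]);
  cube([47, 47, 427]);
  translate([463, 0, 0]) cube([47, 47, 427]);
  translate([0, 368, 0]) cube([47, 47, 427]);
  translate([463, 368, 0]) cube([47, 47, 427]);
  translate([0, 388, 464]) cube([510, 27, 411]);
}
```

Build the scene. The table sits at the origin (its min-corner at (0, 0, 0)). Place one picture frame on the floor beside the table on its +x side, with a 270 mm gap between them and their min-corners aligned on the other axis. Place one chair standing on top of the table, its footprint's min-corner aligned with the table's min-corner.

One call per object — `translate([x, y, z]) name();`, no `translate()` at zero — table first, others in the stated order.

table();
translate([1494, 0, 0]) picture_frame();
translate([0, 0, 740]) chair();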